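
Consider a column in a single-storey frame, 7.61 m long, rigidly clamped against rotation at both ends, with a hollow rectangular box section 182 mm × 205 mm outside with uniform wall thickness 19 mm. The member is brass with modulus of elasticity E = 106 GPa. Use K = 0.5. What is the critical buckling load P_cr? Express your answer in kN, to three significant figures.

P_cr ≈ 4440 kN

Inner dimensions: h_i = 205 − 2×19 = 167.0 mm, b_i = 182 − 2×19 = 144.0 mm
Weak-axis I_min = (h_o·b_o³ − h_i·b_i³)/12 with b_o = 182, b_i = 144.0 mm (shorter outer/inner sides).
I_min = (205×182³ − 167.0×144.0³)/12 = 6.143×10^7 mm⁴
I = 6.143×10^7 mm⁴ = 6.143×10^-5 m⁴
Effective length L_e = K·L = 0.5 × 7.61 = 3.805 m
P_cr = π²EI / L_e² = π² × 106×10⁹ × 6.143×10^-5 / 3.805² = 4.439×10^6 N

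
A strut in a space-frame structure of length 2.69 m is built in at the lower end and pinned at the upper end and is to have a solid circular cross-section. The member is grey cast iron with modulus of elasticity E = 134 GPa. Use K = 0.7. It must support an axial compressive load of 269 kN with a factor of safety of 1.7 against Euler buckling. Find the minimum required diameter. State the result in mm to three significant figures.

Required P_cr = n·P = 1.7 × 269 = 457.3 kN
L_e = K·L = 0.7 × 2.69 = 1.883 m
Required I = P_cr·L_e²/(π²E) = 4.573×10^5 × 1.883² / (π² × 1.34×10^11) = 1.226×10^-6 m⁴
I_req = 1.226×10^6 mm⁴
Solid circle: I = πd⁴/64  ⇒  d = (64I/π)^(1/4) = (64×1.226×10^6/π)^(1/4) = 70.7 mm

d ≈ 70.7 mm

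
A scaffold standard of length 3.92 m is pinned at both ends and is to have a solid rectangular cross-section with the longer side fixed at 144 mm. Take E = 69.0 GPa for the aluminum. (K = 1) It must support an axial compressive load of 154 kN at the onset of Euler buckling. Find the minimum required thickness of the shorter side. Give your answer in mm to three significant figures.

b ≈ 66.2 mm

L_e = K·L = 1 × 3.92 = 3.920 m
Required I = P_cr·L_e²/(π²E) = 1.540×10^5 × 3.920² / (π² × 6.90×10^10) = 3.475×10^-6 m⁴
I_req = 3.475×10^6 mm⁴
Rectangle, weak axis: I_min = h·b³/12 with h = 144 mm fixed  ⇒  b = (12I/h)^(1/3) = 66.2 mm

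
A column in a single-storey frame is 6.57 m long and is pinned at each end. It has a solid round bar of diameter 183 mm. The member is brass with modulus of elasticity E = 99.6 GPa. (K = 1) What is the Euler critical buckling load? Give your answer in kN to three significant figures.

I = πd⁴/64 = π×183⁴/64 = 5.505×10^7 mm⁴
I = 5.505×10^7 mm⁴ = 5.505×10^-5 m⁴
Effective length L_e = K·L = 1 × 6.57 = 6.570 m
P_cr = π²EI / L_e² = π² × 99.6×10⁹ × 5.505×10^-5 / 6.570² = 1.254×10^6 N

P_cr ≈ 1250 kN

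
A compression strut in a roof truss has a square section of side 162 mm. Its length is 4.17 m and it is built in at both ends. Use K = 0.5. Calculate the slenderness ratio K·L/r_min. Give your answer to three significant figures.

For a square r = a/√12 = 162/√12 = 46.77 mm
L_e = K·L = 0.5 × 4.17 m = 2.085 m = 2085.0 mm
λ = L_e / r_min = 2085.0 / 46.77 = 44.6

λ ≈ 44.6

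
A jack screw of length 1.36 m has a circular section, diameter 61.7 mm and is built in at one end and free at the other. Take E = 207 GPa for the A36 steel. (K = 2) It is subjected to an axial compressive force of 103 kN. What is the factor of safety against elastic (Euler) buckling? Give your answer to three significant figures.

I = πd⁴/64 = π×61.7⁴/64 = 7.114×10^5 mm⁴
I = 7.114×10^5 mm⁴ = 7.114×10^-7 m⁴
Effective length L_e = K·L = 2 × 1.36 = 2.720 m
P_cr = π²EI / L_e² = π² × 207×10⁹ × 7.114×10^-7 / 2.720² = 1.964×10^5 N
Factor of safety n = P_cr / P = 196.45 / 103 = 1.91

n ≈ 1.91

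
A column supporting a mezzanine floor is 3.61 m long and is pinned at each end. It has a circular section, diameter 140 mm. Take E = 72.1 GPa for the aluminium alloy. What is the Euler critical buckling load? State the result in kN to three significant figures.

I = πd⁴/64 = π×140⁴/64 = 1.886×10^7 mm⁴
I = 1.886×10^7 mm⁴ = 1.886×10^-5 m⁴
Effective length L_e = K·L = 1 × 3.61 = 3.610 m
P_cr = π²EI / L_e² = π² × 72.1×10⁹ × 1.886×10^-5 / 3.610² = 1.030×10^6 N

P_cr ≈ 1030 kN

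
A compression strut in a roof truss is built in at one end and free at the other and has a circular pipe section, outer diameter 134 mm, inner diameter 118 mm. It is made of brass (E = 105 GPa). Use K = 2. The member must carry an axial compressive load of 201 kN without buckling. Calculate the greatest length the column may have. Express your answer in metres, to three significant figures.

d_o = 134 mm, d_i = 118 mm
I = π(d_o⁴ − d_i⁴)/64 = π(134⁴ − 118.0⁴)/64 = 6.310×10^6 mm⁴
I = 6.310×10^-6 m⁴
At the buckling limit P_cr = P = 2.010×10^5 N
From P_cr = π²EI/(K·L)²:  L = (1/K)·√(π²EI/P_cr) = (1/2)·√(π²×1.05×10^11×6.310×10^-6/2.010×10^5)
L = 2.85 m

L_max ≈ 2.85 m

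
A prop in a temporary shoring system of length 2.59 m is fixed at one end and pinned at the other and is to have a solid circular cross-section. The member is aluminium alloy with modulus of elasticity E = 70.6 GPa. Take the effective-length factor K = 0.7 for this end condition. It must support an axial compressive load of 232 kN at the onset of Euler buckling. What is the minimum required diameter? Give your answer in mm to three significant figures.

d ≈ 68.7 mm

L_e = K·L = 0.7 × 2.59 = 1.813 m
Required I = P_cr·L_e²/(π²E) = 2.320×10^5 × 1.813² / (π² × 7.06×10^10) = 1.094×10^-6 m⁴
I_req = 1.094×10^6 mm⁴
Solid circle: I = πd⁴/64  ⇒  d = (64I/π)^(1/4) = (64×1.094×10^6/π)^(1/4) = 68.7 mm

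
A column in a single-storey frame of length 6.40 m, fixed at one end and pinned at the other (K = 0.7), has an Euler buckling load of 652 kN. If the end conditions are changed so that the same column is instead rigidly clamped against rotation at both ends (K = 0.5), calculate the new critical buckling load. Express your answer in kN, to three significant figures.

P_cr ≈ 1280 kN

P_cr ∝ 1/K², so P_cr,new = P_cr,old × (K_old/K_new)² = 652 × (0.7/0.5)²
= 652 × 1.960 = 1280 kN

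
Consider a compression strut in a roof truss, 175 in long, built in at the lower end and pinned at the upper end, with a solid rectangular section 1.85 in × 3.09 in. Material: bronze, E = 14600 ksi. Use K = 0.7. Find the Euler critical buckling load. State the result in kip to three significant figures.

P_cr ≈ 15.7 kip

Buckling occurs about the weak axis: I_min = h·b³/12 with b = 1.85 in (the shorter side).
I_min = 3.09×1.85³/12 = 1.630 in⁴
Effective length L_e = K·L = 0.7 × 175 = 122.5 in
P_cr = π²EI / L_e² = π² × 14600×10³ × 1.630 / 122.5² = 1.566×10^4 lb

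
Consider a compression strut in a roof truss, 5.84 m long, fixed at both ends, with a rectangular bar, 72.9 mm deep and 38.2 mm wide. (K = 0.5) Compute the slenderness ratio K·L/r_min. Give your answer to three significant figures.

λ ≈ 265

For a rectangle r_min = b/√12 = 38.2/√12 = 11.03 mm
L_e = K·L = 0.5 × 5.84 m = 2.920 m = 2920.0 mm
λ = L_e / r_min = 2920.0 / 11.03 = 265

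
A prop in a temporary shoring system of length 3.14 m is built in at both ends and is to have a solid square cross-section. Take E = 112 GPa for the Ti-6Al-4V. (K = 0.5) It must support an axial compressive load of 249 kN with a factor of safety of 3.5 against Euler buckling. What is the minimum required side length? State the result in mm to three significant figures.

a ≈ 69.5 mm

Required P_cr = n·P = 3.5 × 249 = 871.5 kN
L_e = K·L = 0.5 × 3.14 = 1.570 m
Required I = P_cr·L_e²/(π²E) = 8.715×10^5 × 1.570² / (π² × 1.12×10^11) = 1.943×10^-6 m⁴
I_req = 1.943×10^6 mm⁴
Solid square: I = a⁴/12  ⇒  a = (12I)^(1/4) = (12×1.943×10^6)^(1/4) = 69.5 mm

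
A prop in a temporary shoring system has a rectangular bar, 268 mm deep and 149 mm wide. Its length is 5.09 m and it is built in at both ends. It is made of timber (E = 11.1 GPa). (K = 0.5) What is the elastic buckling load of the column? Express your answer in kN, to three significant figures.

Buckling occurs about the weak axis: I_min = h·b³/12 with b = 149 mm (the shorter side).
I_min = 268×149³/12 = 7.388×10^7 mm⁴
I = 7.388×10^7 mm⁴ = 7.388×10^-5 m⁴
Effective length L_e = K·L = 0.5 × 5.09 = 2.545 m
P_cr = π²EI / L_e² = π² × 11.1×10⁹ × 7.388×10^-5 / 2.545² = 1.250×10^6 N

P_cr ≈ 1250 kN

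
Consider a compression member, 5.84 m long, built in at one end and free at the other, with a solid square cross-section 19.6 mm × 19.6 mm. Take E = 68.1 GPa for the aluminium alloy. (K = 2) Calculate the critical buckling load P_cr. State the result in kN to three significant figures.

I = a⁴/12 = 19.6⁴/12 = 1.230×10^4 mm⁴
I = 1.230×10^4 mm⁴ = 1.230×10^-8 m⁴
Effective length L_e = K·L = 2 × 5.84 = 11.68 m
P_cr = π²EI / L_e² = π² × 68.1×10⁹ × 1.230×10^-8 / 11.68² = 60.59 N

P_cr ≈ 0.0606 kN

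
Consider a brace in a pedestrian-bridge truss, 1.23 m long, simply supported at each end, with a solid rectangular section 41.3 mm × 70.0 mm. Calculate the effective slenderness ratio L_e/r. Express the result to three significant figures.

λ ≈ 103

Buckling occurs about the weak axis: I_min = h·b³/12 with b = 41.3 mm (the shorter side).
I_min = 70.0×41.3³/12 = 4.109×10^5 mm⁴
A = 2.891×10^3 mm²;  r_min = √(I/A) = √(4.109×10^5/2.891×10^3) = 11.92 mm
L_e = K·L = 1 × 1.23 m = 1.230 m = 1230.0 mm
λ = L_e / r_min = 1230.0 / 11.92 = 103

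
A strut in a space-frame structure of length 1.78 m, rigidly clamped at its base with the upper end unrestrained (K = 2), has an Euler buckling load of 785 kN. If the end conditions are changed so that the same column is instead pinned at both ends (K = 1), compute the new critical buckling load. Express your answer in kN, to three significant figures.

P_cr ≈ 3140 kN

P_cr ∝ 1/K², so P_cr,new = P_cr,old × (K_old/K_new)² = 785 × (2/1)²
= 785 × 4.000 = 3140 kN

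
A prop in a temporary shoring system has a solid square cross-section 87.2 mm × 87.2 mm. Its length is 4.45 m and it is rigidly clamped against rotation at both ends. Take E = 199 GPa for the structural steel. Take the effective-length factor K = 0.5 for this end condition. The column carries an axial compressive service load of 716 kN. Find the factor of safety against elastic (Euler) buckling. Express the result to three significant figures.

n ≈ 2.67

I = a⁴/12 = 87.2⁴/12 = 4.818×10^6 mm⁴
I = 4.818×10^6 mm⁴ = 4.818×10^-6 m⁴
Effective length L_e = K·L = 0.5 × 4.45 = 2.225 m
P_cr = π²EI / L_e² = π² × 199×10⁹ × 4.818×10^-6 / 2.225² = 1.912×10^6 N
Factor of safety n = P_cr / P = 1911.5 / 716 = 2.67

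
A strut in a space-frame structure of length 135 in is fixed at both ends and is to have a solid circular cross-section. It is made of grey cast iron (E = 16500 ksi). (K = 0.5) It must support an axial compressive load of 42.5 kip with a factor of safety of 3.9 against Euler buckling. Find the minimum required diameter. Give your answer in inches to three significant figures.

d ≈ 3.12 in

Required P_cr = n·P = 3.9 × 42.5 = 165.8 kip
L_e = K·L = 0.5 × 135 = 67.50 in
Required I = P_cr·L_e²/(π²E) = 1.657×10^5 × 67.50² / (π² × 1.65×10^7) = 4.637 in⁴
Solid circle: I = πd⁴/64  ⇒  d = (64I/π)^(1/4) = (64×4.637/π)^(1/4) = 3.12 in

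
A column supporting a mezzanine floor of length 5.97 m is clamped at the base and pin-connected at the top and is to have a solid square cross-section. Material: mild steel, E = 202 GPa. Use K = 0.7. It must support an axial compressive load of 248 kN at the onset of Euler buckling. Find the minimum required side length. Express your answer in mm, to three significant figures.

L_e = K·L = 0.7 × 5.97 = 4.179 m
Required I = P_cr·L_e²/(π²E) = 2.480×10^5 × 4.179² / (π² × 2.02×10^11) = 2.172×10^-6 m⁴
I_req = 2.172×10^6 mm⁴
Solid square: I = a⁴/12  ⇒  a = (12I)^(1/4) = (12×2.172×10^6)^(1/4) = 71.5 mm

a ≈ 71.5 mm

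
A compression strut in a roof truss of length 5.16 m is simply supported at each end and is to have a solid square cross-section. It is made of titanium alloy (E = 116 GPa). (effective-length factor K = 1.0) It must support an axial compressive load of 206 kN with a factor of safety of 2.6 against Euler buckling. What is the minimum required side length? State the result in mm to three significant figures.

Required P_cr = n·P = 2.6 × 206 = 535.6 kN
L_e = K·L = 1 × 5.16 = 5.160 m
Required I = P_cr·L_e²/(π²E) = 5.356×10^5 × 5.160² / (π² × 1.16×10^11) = 1.246×10^-5 m⁴
I_req = 1.246×10^7 mm⁴
Solid square: I = a⁴/12  ⇒  a = (12I)^(1/4) = (12×1.246×10^7)^(1/4) = 111 mm

a ≈ 111 mm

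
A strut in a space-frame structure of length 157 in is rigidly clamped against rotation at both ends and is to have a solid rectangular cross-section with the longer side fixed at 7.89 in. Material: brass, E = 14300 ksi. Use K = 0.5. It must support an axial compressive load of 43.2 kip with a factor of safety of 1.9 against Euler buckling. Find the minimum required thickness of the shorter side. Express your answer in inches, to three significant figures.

Required P_cr = n·P = 1.9 × 43.2 = 82.08 kip
L_e = K·L = 0.5 × 157 = 78.50 in
Required I = P_cr·L_e²/(π²E) = 8.208×10^4 × 78.50² / (π² × 1.43×10^7) = 3.584 in⁴
Rectangle, weak axis: I_min = h·b³/12 with h = 7.89 in fixed  ⇒  b = (12I/h)^(1/3) = 1.76 in

b ≈ 1.76 in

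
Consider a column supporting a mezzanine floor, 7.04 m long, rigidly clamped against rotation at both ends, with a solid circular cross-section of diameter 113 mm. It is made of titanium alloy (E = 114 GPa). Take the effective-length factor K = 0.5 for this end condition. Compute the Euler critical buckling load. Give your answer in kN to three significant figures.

I = πd⁴/64 = π×113⁴/64 = 8.004×10^6 mm⁴
I = 8.004×10^6 mm⁴ = 8.004×10^-6 m⁴
Effective length L_e = K·L = 0.5 × 7.04 = 3.520 m
P_cr = π²EI / L_e² = π² × 114×10⁹ × 8.004×10^-6 / 3.520² = 7.268×10^5 N

P_cr ≈ 727 kN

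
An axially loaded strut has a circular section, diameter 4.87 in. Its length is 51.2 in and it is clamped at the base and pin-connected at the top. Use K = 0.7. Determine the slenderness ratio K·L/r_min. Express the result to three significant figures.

I = πd⁴/64 = π×4.87⁴/64 = 27.61 in⁴
A = 18.63 in²;  r_min = √(I/A) = √(27.61/18.63) = 1.218 in
L_e = K·L = 0.7 × 51.2 = 35.84 in
λ = L_e / r_min = 35.840 / 1.218 = 29.4

λ ≈ 29.4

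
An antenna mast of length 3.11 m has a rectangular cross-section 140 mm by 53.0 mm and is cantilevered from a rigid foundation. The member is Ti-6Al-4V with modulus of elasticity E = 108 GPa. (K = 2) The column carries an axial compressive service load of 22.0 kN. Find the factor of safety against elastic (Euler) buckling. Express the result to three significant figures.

Buckling occurs about the weak axis: I_min = h·b³/12 with b = 53.0 mm (the shorter side).
I_min = 140×53.0³/12 = 1.737×10^6 mm⁴
I = 1.737×10^6 mm⁴ = 1.737×10^-6 m⁴
Effective length L_e = K·L = 2 × 3.11 = 6.220 m
P_cr = π²EI / L_e² = π² × 108×10⁹ × 1.737×10^-6 / 6.220² = 4.785×10^4 N
Factor of safety n = P_cr / P = 47.854 / 22.0 = 2.18

n ≈ 2.18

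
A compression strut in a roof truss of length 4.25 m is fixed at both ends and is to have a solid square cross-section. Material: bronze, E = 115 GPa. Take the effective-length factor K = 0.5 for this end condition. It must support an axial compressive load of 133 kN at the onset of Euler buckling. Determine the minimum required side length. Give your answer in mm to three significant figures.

a ≈ 50.2 mm

L_e = K·L = 0.5 × 4.25 = 2.125 m
Required I = P_cr·L_e²/(π²E) = 1.330×10^5 × 2.125² / (π² × 1.15×10^11) = 5.291×10^-7 m⁴
I_req = 5.291×10^5 mm⁴
Solid square: I = a⁴/12  ⇒  a = (12I)^(1/4) = (12×5.291×10^5)^(1/4) = 50.2 mm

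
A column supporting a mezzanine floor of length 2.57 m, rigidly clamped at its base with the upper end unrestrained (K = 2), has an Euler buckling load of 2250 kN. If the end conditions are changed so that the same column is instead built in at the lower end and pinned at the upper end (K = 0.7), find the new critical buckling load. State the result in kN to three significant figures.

P_cr ∝ 1/K², so P_cr,new = P_cr,old × (K_old/K_new)² = 2250 × (2/0.7)²
= 2250 × 8.163 = 18400 kN

P_cr ≈ 18400 kN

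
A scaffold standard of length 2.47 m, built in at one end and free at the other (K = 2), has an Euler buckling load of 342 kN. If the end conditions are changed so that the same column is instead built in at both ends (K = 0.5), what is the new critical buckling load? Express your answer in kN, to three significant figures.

P_cr ≈ 5470 kN

P_cr ∝ 1/K², so P_cr,new = P_cr,old × (K_old/K_new)² = 342 × (2/0.5)²
= 342 × 16.00 = 5470 kN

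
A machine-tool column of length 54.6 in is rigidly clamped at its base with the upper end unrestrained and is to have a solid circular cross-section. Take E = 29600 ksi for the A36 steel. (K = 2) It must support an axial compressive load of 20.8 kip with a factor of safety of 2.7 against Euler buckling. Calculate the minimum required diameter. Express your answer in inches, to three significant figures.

Required P_cr = n·P = 2.7 × 20.8 = 56.16 kip
L_e = K·L = 2 × 54.6 = 109.2 in
Required I = P_cr·L_e²/(π²E) = 5.616×10^4 × 109.2² / (π² × 2.96×10^7) = 2.292 in⁴
Solid circle: I = πd⁴/64  ⇒  d = (64I/π)^(1/4) = (64×2.292/π)^(1/4) = 2.61 in

d ≈ 2.61 in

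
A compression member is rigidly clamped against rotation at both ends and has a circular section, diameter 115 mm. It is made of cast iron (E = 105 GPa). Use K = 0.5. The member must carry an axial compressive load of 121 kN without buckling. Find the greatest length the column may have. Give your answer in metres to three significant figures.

I = πd⁴/64 = π×115⁴/64 = 8.585×10^6 mm⁴
I = 8.585×10^-6 m⁴
At the buckling limit P_cr = P = 1.210×10^5 N
From P_cr = π²EI/(K·L)²:  L = (1/K)·√(π²EI/P_cr) = (1/0.5)·√(π²×1.05×10^11×8.585×10^-6/1.210×10^5)
L = 17.1 m

L_max ≈ 17.1 m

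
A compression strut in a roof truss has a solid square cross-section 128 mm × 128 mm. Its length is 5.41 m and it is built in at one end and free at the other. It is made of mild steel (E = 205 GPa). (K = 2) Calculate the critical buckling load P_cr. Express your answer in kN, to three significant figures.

I = a⁴/12 = 128⁴/12 = 2.237×10^7 mm⁴
I = 2.237×10^7 mm⁴ = 2.237×10^-5 m⁴
Effective length L_e = K·L = 2 × 5.41 = 10.82 m
P_cr = π²EI / L_e² = π² × 205×10⁹ × 2.237×10^-5 / 10.82² = 3.866×10^5 N

P_cr ≈ 387 kN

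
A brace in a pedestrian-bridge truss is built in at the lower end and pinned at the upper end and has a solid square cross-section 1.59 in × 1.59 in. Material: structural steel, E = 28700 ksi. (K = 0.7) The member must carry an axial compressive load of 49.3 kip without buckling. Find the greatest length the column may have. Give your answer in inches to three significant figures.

I = a⁴/12 = 1.59⁴/12 = 0.5326 in⁴
At the buckling limit P_cr = P = 4.930×10^4 lb
From P_cr = π²EI/(K·L)²:  L = (1/K)·√(π²EI/P_cr) = (1/0.7)·√(π²×2.87×10^7×0.5326/4.930×10^4)
L = 79.0 in

L_max ≈ 79.0 in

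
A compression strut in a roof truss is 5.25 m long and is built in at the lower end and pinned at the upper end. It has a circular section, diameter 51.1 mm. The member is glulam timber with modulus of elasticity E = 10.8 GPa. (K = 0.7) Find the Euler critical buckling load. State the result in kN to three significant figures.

P_cr ≈ 2.64 kN

I = πd⁴/64 = π×51.1⁴/64 = 3.347×10^5 mm⁴
I = 3.347×10^5 mm⁴ = 3.347×10^-7 m⁴
Effective length L_e = K·L = 0.7 × 5.25 = 3.675 m
P_cr = π²EI / L_e² = π² × 10.8×10⁹ × 3.347×10^-7 / 3.675² = 2.642×10^3 N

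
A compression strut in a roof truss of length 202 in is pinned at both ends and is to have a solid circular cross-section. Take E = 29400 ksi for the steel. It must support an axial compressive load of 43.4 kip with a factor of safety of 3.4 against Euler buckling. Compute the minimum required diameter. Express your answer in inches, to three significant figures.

d ≈ 4.53 in

Required P_cr = n·P = 3.4 × 43.4 = 147.6 kip
L_e = K·L = 1 × 202 = 202.0 in
Required I = P_cr·L_e²/(π²E) = 1.476×10^5 × 202.0² / (π² × 2.94×10^7) = 20.75 in⁴
Solid circle: I = πd⁴/64  ⇒  d = (64I/π)^(1/4) = (64×20.75/π)^(1/4) = 4.53 in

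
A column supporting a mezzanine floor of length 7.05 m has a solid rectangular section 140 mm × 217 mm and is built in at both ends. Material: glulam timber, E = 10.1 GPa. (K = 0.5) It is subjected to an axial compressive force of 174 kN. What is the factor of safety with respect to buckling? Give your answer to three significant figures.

Buckling occurs about the weak axis: I_min = h·b³/12 with b = 140 mm (the shorter side).
I_min = 217×140³/12 = 4.962×10^7 mm⁴
I = 4.962×10^7 mm⁴ = 4.962×10^-5 m⁴
Effective length L_e = K·L = 0.5 × 7.05 = 3.525 m
P_cr = π²EI / L_e² = π² × 10.1×10⁹ × 4.962×10^-5 / 3.525² = 3.981×10^5 N
Factor of safety n = P_cr / P = 398.08 / 174 = 2.29

n ≈ 2.29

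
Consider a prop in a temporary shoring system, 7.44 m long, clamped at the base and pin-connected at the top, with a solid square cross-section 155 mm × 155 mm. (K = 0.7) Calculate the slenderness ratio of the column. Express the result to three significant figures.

λ ≈ 116

I = a⁴/12 = 155⁴/12 = 4.810×10^7 mm⁴
A = 2.402×10^4 mm²;  r_min = √(I/A) = √(4.810×10^7/2.402×10^4) = 44.74 mm
L_e = K·L = 0.7 × 7.44 m = 5.208 m = 5208.0 mm
λ = L_e / r_min = 5208.0 / 44.74 = 116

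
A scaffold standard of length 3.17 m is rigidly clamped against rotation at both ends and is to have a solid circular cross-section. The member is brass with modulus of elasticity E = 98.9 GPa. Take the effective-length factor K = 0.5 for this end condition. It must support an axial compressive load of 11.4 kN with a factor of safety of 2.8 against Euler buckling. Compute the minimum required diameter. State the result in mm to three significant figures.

d ≈ 36.0 mm

Required P_cr = n·P = 2.8 × 11.4 = 31.92 kN
L_e = K·L = 0.5 × 3.17 = 1.585 m
Required I = P_cr·L_e²/(π²E) = 3.192×10^4 × 1.585² / (π² × 9.89×10^10) = 8.215×10^-8 m⁴
I_req = 8.215×10^4 mm⁴
Solid circle: I = πd⁴/64  ⇒  d = (64I/π)^(1/4) = (64×8.215×10^4/π)^(1/4) = 36.0 mm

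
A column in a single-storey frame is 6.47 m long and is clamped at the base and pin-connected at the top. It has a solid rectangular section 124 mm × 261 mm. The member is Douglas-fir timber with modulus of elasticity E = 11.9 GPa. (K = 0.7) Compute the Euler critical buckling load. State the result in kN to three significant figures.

P_cr ≈ 237 kN

Buckling occurs about the weak axis: I_min = h·b³/12 with b = 124 mm (the shorter side).
I_min = 261×124³/12 = 4.147×10^7 mm⁴
I = 4.147×10^7 mm⁴ = 4.147×10^-5 m⁴
Effective length L_e = K·L = 0.7 × 6.47 = 4.529 m
P_cr = π²EI / L_e² = π² × 11.9×10⁹ × 4.147×10^-5 / 4.529² = 2.374×10^5 N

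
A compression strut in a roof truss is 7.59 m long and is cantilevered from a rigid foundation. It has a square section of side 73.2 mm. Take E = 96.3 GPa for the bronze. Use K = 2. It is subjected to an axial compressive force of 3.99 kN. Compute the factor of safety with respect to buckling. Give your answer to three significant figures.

I = a⁴/12 = 73.2⁴/12 = 2.393×10^6 mm⁴
I = 2.393×10^6 mm⁴ = 2.393×10^-6 m⁴
Effective length L_e = K·L = 2 × 7.59 = 15.18 m
P_cr = π²EI / L_e² = π² × 96.3×10⁹ × 2.393×10^-6 / 15.18² = 9.868×10^3 N
Factor of safety n = P_cr / P = 9.8684 / 3.99 = 2.47

n ≈ 2.47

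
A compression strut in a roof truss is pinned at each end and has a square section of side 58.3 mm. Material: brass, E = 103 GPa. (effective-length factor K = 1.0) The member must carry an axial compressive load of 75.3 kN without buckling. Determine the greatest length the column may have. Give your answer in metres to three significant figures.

I = a⁴/12 = 58.3⁴/12 = 9.627×10^5 mm⁴
I = 9.627×10^-7 m⁴
At the buckling limit P_cr = P = 7.530×10^4 N
From P_cr = π²EI/(K·L)²:  L = (1/K)·√(π²EI/P_cr) = (1/1)·√(π²×1.03×10^11×9.627×10^-7/7.530×10^4)
L = 3.61 m

L_max ≈ 3.61 m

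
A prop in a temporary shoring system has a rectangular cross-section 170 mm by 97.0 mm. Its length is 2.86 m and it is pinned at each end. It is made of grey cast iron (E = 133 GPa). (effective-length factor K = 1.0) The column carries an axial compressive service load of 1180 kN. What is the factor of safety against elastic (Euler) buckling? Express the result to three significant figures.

n ≈ 1.76

Buckling occurs about the weak axis: I_min = h·b³/12 with b = 97.0 mm (the shorter side).
I_min = 170×97.0³/12 = 1.293×10^7 mm⁴
I = 1.293×10^7 mm⁴ = 1.293×10^-5 m⁴
Effective length L_e = K·L = 1 × 2.86 = 2.860 m
P_cr = π²EI / L_e² = π² × 133×10⁹ × 1.293×10^-5 / 2.860² = 2.075×10^6 N
Factor of safety n = P_cr / P = 2074.9 / 1180 = 1.76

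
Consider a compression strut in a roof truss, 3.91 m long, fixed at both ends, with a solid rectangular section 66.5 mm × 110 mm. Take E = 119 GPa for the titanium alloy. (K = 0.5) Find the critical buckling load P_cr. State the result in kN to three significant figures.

Buckling occurs about the weak axis: I_min = h·b³/12 with b = 66.5 mm (the shorter side).
I_min = 110×66.5³/12 = 2.696×10^6 mm⁴
I = 2.696×10^6 mm⁴ = 2.696×10^-6 m⁴
Effective length L_e = K·L = 0.5 × 3.91 = 1.955 m
P_cr = π²EI / L_e² = π² × 119×10⁹ × 2.696×10^-6 / 1.955² = 8.284×10^5 N

P_cr ≈ 828 kN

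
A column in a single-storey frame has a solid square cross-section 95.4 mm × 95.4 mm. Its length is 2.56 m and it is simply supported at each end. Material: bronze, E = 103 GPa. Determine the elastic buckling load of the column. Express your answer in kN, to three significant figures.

I = a⁴/12 = 95.4⁴/12 = 6.903×10^6 mm⁴
I = 6.903×10^6 mm⁴ = 6.903×10^-6 m⁴
Effective length L_e = K·L = 1 × 2.56 = 2.560 m
P_cr = π²EI / L_e² = π² × 103×10⁹ × 6.903×10^-6 / 2.560² = 1.071×10^6 N

P_cr ≈ 1070 kN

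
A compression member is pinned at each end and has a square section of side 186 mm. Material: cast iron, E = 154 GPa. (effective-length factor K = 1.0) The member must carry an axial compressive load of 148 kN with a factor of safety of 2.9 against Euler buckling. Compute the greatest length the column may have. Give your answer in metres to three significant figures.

I = a⁴/12 = 186⁴/12 = 9.974×10^7 mm⁴
I = 9.974×10^-5 m⁴
Required critical load P_cr = n·P = 2.9 × 148 = 429.2 kN = 4.292×10^5 N
From P_cr = π²EI/(K·L)²:  L = (1/K)·√(π²EI/P_cr) = (1/1)·√(π²×1.54×10^11×9.974×10^-5/4.292×10^5)
L = 18.8 m

L_max ≈ 18.8 m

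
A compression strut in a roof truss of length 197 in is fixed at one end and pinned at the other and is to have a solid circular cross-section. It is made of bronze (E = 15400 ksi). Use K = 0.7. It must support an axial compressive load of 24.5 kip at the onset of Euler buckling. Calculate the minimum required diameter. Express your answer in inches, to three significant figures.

d ≈ 2.81 in

L_e = K·L = 0.7 × 197 = 137.9 in
Required I = P_cr·L_e²/(π²E) = 2.450×10^4 × 137.9² / (π² × 1.54×10^7) = 3.065 in⁴
Solid circle: I = πd⁴/64  ⇒  d = (64I/π)^(1/4) = (64×3.065/π)^(1/4) = 2.81 in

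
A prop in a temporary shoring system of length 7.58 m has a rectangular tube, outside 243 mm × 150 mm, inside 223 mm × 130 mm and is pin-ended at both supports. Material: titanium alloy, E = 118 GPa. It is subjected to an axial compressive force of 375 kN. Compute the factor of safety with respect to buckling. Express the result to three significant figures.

Weak-axis I_min = (h_o·b_o³ − h_i·b_i³)/12 with b_o = 150, b_i = 130.0 mm (shorter outer/inner sides).
I_min = (243×150³ − 223.0×130.0³)/12 = 2.752×10^7 mm⁴
I = 2.752×10^7 mm⁴ = 2.752×10^-5 m⁴
Effective length L_e = K·L = 1 × 7.58 = 7.580 m
P_cr = π²EI / L_e² = π² × 118×10⁹ × 2.752×10^-5 / 7.580² = 5.577×10^5 N
Factor of safety n = P_cr / P = 557.74 / 375 = 1.49

n ≈ 1.49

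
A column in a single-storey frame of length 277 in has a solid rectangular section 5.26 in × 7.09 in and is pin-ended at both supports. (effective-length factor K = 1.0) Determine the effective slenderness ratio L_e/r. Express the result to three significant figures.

For a rectangle r_min = b/√12 = 5.26/√12 = 1.518 in
L_e = K·L = 1 × 277 = 277.0 in
λ = L_e / r_min = 277.00 / 1.518 = 182

λ ≈ 182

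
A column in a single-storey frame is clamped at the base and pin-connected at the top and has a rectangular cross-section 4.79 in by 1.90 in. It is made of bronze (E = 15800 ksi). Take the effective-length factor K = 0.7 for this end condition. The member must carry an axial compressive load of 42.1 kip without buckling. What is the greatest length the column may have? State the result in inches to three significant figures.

L_max ≈ 144 in

Buckling occurs about the weak axis: I_min = h·b³/12 with b = 1.90 in (the shorter side).
I_min = 4.79×1.90³/12 = 2.738 in⁴
At the buckling limit P_cr = P = 4.210×10^4 lb
From P_cr = π²EI/(K·L)²:  L = (1/K)·√(π²EI/P_cr) = (1/0.7)·√(π²×1.58×10^7×2.738/4.210×10^4)
L = 144 in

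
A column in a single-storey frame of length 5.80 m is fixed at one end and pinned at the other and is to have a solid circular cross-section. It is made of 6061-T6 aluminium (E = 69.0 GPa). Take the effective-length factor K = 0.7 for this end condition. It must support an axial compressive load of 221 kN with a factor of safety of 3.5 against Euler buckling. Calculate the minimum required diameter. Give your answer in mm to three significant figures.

Required P_cr = n·P = 3.5 × 221 = 773.5 kN
L_e = K·L = 0.7 × 5.80 = 4.060 m
Required I = P_cr·L_e²/(π²E) = 7.735×10^5 × 4.060² / (π² × 6.90×10^10) = 1.872×10^-5 m⁴
I_req = 1.872×10^7 mm⁴
Solid circle: I = πd⁴/64  ⇒  d = (64I/π)^(1/4) = (64×1.872×10^7/π)^(1/4) = 140 mm

d ≈ 140 mm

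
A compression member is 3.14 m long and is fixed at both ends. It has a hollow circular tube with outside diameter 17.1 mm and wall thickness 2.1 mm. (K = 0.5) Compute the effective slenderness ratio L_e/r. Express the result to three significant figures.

Inner diameter d_i = 17.1 − 2×2.1 = 12.90 mm
I = π(d_o⁴ − d_i⁴)/64 = π(17.1⁴ − 12.90⁴)/64 = 2.838×10^3 mm⁴
A = 98.96 mm²;  r_min = √(I/A) = √(2.838×10^3/98.96) = 5.355 mm
L_e = K·L = 0.5 × 3.14 m = 1.570 m = 1570.0 mm
λ = L_e / r_min = 1570.0 / 5.355 = 293

λ ≈ 293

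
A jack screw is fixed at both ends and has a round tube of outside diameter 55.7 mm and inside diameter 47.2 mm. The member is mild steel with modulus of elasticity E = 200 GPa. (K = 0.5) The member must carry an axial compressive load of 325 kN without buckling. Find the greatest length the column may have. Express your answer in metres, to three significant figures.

L_max ≈ 2.36 m

d_o = 55.7 mm, d_i = 47.2 mm
I = π(d_o⁴ − d_i⁴)/64 = π(55.7⁴ − 47.20⁴)/64 = 2.289×10^5 mm⁴
I = 2.289×10^-7 m⁴
At the buckling limit P_cr = P = 3.250×10^5 N
From P_cr = π²EI/(K·L)²:  L = (1/K)·√(π²EI/P_cr) = (1/0.5)·√(π²×2.00×10^11×2.289×10^-7/3.250×10^5)
L = 2.36 m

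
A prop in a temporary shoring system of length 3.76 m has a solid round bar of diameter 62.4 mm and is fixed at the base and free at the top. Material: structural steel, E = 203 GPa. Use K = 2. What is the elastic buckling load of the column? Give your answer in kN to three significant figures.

P_cr ≈ 26.4 kN

I = πd⁴/64 = π×62.4⁴/64 = 7.442×10^5 mm⁴
I = 7.442×10^5 mm⁴ = 7.442×10^-7 m⁴
Effective length L_e = K·L = 2 × 3.76 = 7.520 m
P_cr = π²EI / L_e² = π² × 203×10⁹ × 7.442×10^-7 / 7.520² = 2.637×10^4 N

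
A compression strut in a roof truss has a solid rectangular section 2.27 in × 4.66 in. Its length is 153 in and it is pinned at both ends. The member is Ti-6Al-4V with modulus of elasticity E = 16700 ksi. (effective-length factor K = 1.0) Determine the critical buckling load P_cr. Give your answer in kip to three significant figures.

P_cr ≈ 32.0 kip

Buckling occurs about the weak axis: I_min = h·b³/12 with b = 2.27 in (the shorter side).
I_min = 4.66×2.27³/12 = 4.542 in⁴
Effective length L_e = K·L = 1 × 153 = 153.0 in
P_cr = π²EI / L_e² = π² × 16700×10³ × 4.542 / 153.0² = 3.198×10^4 lb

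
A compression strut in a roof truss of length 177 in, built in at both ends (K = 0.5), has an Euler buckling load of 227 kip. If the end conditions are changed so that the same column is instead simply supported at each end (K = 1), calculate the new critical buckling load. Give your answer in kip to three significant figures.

P_cr ≈ 56.8 kip

P_cr ∝ 1/K², so P_cr,new = P_cr,old × (K_old/K_new)² = 227 × (0.5/1)²
= 227 × 0.2500 = 56.8 kip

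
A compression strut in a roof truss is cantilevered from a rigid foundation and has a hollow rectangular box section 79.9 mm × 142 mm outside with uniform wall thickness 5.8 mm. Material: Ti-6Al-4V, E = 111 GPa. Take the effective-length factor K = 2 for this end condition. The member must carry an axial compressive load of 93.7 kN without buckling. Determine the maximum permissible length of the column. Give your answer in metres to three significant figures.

Inner dimensions: h_i = 142 − 2×5.8 = 130.4 mm, b_i = 79.9 − 2×5.8 = 68.30 mm
Weak-axis I_min = (h_o·b_o³ − h_i·b_i³)/12 with b_o = 79.9, b_i = 68.30 mm (shorter outer/inner sides).
I_min = (142×79.9³ − 130.4×68.30³)/12 = 2.574×10^6 mm⁴
I = 2.574×10^-6 m⁴
At the buckling limit P_cr = P = 9.370×10^4 N
From P_cr = π²EI/(K·L)²:  L = (1/K)·√(π²EI/P_cr) = (1/2)·√(π²×1.11×10^11×2.574×10^-6/9.370×10^4)
L = 2.74 m

L_max ≈ 2.74 m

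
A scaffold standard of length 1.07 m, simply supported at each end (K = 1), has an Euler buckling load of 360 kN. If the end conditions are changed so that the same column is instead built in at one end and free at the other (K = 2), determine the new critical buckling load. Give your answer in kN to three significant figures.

P_cr ∝ 1/K², so P_cr,new = P_cr,old × (K_old/K_new)² = 360 × (1/2)²
= 360 × 0.2500 = 90.0 kN

P_cr ≈ 90.0 kN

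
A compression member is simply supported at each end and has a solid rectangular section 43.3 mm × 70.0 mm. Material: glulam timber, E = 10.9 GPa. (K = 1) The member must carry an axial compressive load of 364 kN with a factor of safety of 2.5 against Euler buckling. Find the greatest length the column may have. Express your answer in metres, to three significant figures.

L_max ≈ 0.237 m

Buckling occurs about the weak axis: I_min = h·b³/12 with b = 43.3 mm (the shorter side).
I_min = 70.0×43.3³/12 = 4.736×10^5 mm⁴
I = 4.736×10^-7 m⁴
Required critical load P_cr = n·P = 2.5 × 364 = 910.0 kN = 9.100×10^5 N
From P_cr = π²EI/(K·L)²:  L = (1/K)·√(π²EI/P_cr) = (1/1)·√(π²×1.09×10^10×4.736×10^-7/9.100×10^5)
L = 0.237 m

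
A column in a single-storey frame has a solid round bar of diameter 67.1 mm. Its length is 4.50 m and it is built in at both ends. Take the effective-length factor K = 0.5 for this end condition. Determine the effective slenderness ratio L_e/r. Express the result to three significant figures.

For a solid circle r = d/4 = 67.1/4 = 16.77 mm
L_e = K·L = 0.5 × 4.50 m = 2.250 m = 2250.0 mm
λ = L_e / r_min = 2250.0 / 16.77 = 134

λ ≈ 134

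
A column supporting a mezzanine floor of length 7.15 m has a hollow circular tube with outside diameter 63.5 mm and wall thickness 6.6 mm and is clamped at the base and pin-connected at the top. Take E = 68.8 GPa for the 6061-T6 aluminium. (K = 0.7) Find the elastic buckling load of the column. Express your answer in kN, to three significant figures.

P_cr ≈ 13.1 kN

Inner diameter d_i = 63.5 − 2×6.6 = 50.30 mm
I = π(d_o⁴ − d_i⁴)/64 = π(63.5⁴ − 50.30⁴)/64 = 4.839×10^5 mm⁴
I = 4.839×10^5 mm⁴ = 4.839×10^-7 m⁴
Effective length L_e = K·L = 0.7 × 7.15 = 5.005 m
P_cr = π²EI / L_e² = π² × 68.8×10⁹ × 4.839×10^-7 / 5.005² = 1.312×10^4 N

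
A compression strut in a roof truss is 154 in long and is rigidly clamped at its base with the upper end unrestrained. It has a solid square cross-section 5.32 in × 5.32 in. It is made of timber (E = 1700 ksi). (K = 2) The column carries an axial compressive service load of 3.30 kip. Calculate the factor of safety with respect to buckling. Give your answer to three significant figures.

I = a⁴/12 = 5.32⁴/12 = 66.75 in⁴
Effective length L_e = K·L = 2 × 154 = 308.0 in
P_cr = π²EI / L_e² = π² × 1700×10³ × 66.75 / 308.0² = 1.181×10^4 lb
Factor of safety n = P_cr / P = 11.806 / 3.30 = 3.58

n ≈ 3.58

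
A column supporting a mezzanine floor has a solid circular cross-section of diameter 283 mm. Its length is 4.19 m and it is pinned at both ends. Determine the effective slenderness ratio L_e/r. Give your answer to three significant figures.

For a solid circle r = d/4 = 283/4 = 70.75 mm
L_e = K·L = 1 × 4.19 m = 4.190 m = 4190.0 mm
λ = L_e / r_min = 4190.0 / 70.75 = 59.2

λ ≈ 59.2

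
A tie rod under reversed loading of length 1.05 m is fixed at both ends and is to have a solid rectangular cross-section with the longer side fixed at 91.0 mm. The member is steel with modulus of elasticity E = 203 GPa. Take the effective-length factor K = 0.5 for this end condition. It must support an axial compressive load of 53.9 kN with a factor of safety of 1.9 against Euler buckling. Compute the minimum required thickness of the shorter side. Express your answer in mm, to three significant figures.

Required P_cr = n·P = 1.9 × 53.9 = 102.4 kN
L_e = K·L = 0.5 × 1.05 = 0.5250 m
Required I = P_cr·L_e²/(π²E) = 1.024×10^5 × 0.5250² / (π² × 2.03×10^11) = 1.409×10^-8 m⁴
I_req = 1.409×10^4 mm⁴
Rectangle, weak axis: I_min = h·b³/12 with h = 91.0 mm fixed  ⇒  b = (12I/h)^(1/3) = 12.3 mm

b ≈ 12.3 mm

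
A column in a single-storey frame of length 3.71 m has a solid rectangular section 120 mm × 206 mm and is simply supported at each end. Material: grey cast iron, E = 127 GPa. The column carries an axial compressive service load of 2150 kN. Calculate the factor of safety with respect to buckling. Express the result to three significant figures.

n ≈ 1.26

Buckling occurs about the weak axis: I_min = h·b³/12 with b = 120 mm (the shorter side).
I_min = 206×120³/12 = 2.966×10^7 mm⁴
I = 2.966×10^7 mm⁴ = 2.966×10^-5 m⁴
Effective length L_e = K·L = 1 × 3.71 = 3.710 m
P_cr = π²EI / L_e² = π² × 127×10⁹ × 2.966×10^-5 / 3.710² = 2.701×10^6 N
Factor of safety n = P_cr / P = 2701.4 / 2150 = 1.26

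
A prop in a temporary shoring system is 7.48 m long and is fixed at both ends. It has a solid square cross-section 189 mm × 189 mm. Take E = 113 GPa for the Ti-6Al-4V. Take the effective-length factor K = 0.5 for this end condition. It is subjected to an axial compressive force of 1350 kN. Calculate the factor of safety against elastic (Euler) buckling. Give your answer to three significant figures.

I = a⁴/12 = 189⁴/12 = 1.063×10^8 mm⁴
I = 1.063×10^8 mm⁴ = 1.063×10^-4 m⁴
Effective length L_e = K·L = 0.5 × 7.48 = 3.740 m
P_cr = π²EI / L_e² = π² × 113×10⁹ × 1.063×10^-4 / 3.740² = 8.478×10^6 N
Factor of safety n = P_cr / P = 8478.1 / 1350 = 6.28

n ≈ 6.28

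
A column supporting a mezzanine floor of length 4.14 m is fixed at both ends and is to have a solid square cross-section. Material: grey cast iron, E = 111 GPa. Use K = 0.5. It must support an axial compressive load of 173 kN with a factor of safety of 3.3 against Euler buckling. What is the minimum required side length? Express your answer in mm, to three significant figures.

a ≈ 71.9 mm

Required P_cr = n·P = 3.3 × 173 = 570.9 kN
L_e = K·L = 0.5 × 4.14 = 2.070 m
Required I = P_cr·L_e²/(π²E) = 5.709×10^5 × 2.070² / (π² × 1.11×10^11) = 2.233×10^-6 m⁴
I_req = 2.233×10^6 mm⁴
Solid square: I = a⁴/12  ⇒  a = (12I)^(1/4) = (12×2.233×10^6)^(1/4) = 71.9 mm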